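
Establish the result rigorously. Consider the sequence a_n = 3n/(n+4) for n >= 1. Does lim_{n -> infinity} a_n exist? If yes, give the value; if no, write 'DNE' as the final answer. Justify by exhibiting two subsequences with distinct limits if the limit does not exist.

Examine the behaviour of a_n along subsequences.
Even-n subsequence a_{2k} = 3(2k)/(2k+4) -> 3. Odd-n subsequence a_{2k+1} = 3(2k+1)/(2k+5) -> 3. Both tend to 3, which suggests the limit is 3; verify directly.
|a_n - 3| = |3n - 3(n+4)| / (n+4) = 12/(n+4) < 12/n for every n >= 1.
Given epsilon > 0, choose a positive integer N > 12/epsilon. Then for all n >= N, |a_n - 3| < 12/n <= 12/N < epsilon.
So by the definition of the limit, lim a_n exists and equals 3.

3


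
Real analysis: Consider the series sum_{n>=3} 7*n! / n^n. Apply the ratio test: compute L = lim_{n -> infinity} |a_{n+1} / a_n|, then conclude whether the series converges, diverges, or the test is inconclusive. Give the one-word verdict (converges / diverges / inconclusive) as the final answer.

Let a_n denote the general term. Form the ratio a_{n+1}/a_n and simplify:
a_{n+1}/a_n = (n/(n + 1))^n
Take the limit as n -> infinity: L = exp(-1).
Since L = exp(-1) < 1, the ratio test implies the series converges.

converges


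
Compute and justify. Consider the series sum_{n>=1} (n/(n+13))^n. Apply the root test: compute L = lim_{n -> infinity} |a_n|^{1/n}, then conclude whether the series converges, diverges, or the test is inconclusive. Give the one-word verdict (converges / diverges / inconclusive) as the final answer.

Let a_n denote the general term. Form |a_n|^(1/n) and simplify:
|a_n|^(1/n) = n/(n + 13)
Take the limit as n -> infinity: L = 1.
Since L = 1, the root test is inconclusive. (In fact a_n = (n/(n+13))^n -> e^(-13) != 0, so the nth-term test shows divergence; but the root test itself gives no conclusion.)

inconclusive


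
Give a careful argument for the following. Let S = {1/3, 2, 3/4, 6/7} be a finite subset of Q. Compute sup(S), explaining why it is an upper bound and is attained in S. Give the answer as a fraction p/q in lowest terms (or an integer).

S is finite, so sup(S) = max(S).
Sorted decreasing:
2, 6/7, 3/4, 1/3
The extremum is 2.
For every x in S, x <= 2. And 2 is in S, so it is attained.
Therefore sup(S) = 2.

2


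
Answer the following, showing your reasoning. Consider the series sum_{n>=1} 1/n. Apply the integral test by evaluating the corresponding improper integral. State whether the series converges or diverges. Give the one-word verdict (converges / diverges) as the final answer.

Let f(x) = 1/x. Then f is positive, continuous, and decreasing on [1, infinity), so the integral test applies.
Compute the improper integral int_{1}^infinity f(x) dx:
  antiderivative F(x) = log(x).
  As x -> infinity, log(x) -> infinity.
  So int = infinity - log(1) = infinity. By the integral test, the series diverges.

diverges


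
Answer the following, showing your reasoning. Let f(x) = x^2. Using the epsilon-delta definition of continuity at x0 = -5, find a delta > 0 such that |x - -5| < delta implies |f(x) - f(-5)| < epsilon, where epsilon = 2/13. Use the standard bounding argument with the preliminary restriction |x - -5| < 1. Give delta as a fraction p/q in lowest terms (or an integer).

Factor: |x^2 - (-5)^2| = |x - -5| * |x + -5|.
Impose |x - -5| < 1 first. Then |x + -5| = |(x - -5) + 2*(-5)| <= |x - -5| + 2*|-5| < 1 + 10 = 11.
So |x^2 - (-5)^2| < delta * 11.
We need delta * 11 <= 2/13, i.e. delta <= 2/13/11 = 2/143.
Since 2/143 < 1, this is tighter than 1; take delta = 2/143.
So delta = 2/143 works.

2/143


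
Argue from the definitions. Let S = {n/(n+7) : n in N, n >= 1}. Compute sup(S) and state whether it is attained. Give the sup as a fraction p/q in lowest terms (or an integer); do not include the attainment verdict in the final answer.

Analysis:
- Values: 1/8, 2/9, 3/10, 4/11, ... strictly increasing.
- Minimum is 1/8 (n=1); inf = 1/8 (attained).
- n/(n+7) = 1 - 7/(n+7) -> 1 from below as n -> infinity, and never equals 1.
- So sup = 1 (not attained).
Conclusion: sup(S) = 1, not attained in S.

1


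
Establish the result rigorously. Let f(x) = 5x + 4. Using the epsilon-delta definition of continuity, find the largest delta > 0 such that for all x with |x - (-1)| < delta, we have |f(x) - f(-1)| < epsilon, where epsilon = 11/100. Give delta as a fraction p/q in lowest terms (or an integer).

We compute f(-1) = 5*(-1) + 4 = -1.
|f(x) - f(-1)| = |5x + 4 - (-1)| = |5(x - (-1))| = 5|x - (-1)|.
We need 5|x - (-1)| < 11/100, i.e. |x - (-1)| < 11/100 / 5 = 11/500.
So any delta <= 11/500 works. Conversely, if delta > 11/500, then x = -1 + 11/500 satisfies |x - (-1)| = 11/500 < delta but |f(x) - f(-1)| = 5 * 11/500 = 11/100, which is not < 11/100; so no larger delta works.
Hence the largest such delta is 11/500.

11/500


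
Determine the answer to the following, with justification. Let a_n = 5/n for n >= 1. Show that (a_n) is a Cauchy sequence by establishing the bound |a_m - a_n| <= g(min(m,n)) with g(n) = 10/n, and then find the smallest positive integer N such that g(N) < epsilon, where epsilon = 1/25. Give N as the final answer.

For any m, n >= 1, by the triangle inequality:
|a_m - a_n| = |5/m - 5/n| <= 5*1/m + 5*1/n <= 10/min(m,n).
So g(n) = 10/n bounds the Cauchy difference. Since g(n) -> 0, (a_n) is Cauchy.
Now solve g(N) < 1/25: 10/N < 1/25 <=> N > 10 / (1/25) = 250.
The smallest integer strictly greater than 250 is N = 251.
Check: g(251) = 10/251 = 10/251 < 1/25; g(250) = 1/25 >= 1/25. So N = 251.

251


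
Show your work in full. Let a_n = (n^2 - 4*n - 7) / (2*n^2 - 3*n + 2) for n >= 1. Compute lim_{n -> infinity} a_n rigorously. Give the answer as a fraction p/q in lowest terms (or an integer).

Divide numerator and denominator by n^2, the highest power:
numerator / n^2 = 1 - 4/n - 7/n^2
denominator / n^2 = 2 - 3/n + 2/n^2
As n -> infinity, all terms of the form c/n^k (k >= 1) tend to 0.
So numerator / n^2 -> 1 and denominator / n^2 -> 2.
Therefore lim a_n = 1/2.

1/2


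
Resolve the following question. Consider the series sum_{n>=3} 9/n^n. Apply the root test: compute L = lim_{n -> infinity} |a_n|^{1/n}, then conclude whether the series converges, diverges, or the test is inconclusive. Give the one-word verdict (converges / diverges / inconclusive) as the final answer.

Let a_n denote the general term. Form |a_n|^(1/n) and simplify:
|a_n|^(1/n) = 3^(2/n)/n
Take the limit as n -> infinity: L = 0.
Since L = 0 < 1, the root test implies convergence.

converges


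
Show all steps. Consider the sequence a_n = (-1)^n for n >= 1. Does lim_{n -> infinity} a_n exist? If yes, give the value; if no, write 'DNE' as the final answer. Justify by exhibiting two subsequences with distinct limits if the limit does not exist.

Examine the behaviour of a_n along subsequences.
Even-n subsequence a_{2k} = 1 -> 1. Odd-n subsequence a_{2k+1} = -1 -> -1.
Since these two subsequential limits are 1 and -1, distinct, the full sequence cannot converge (a convergent sequence has all subsequences tending to the same limit). So lim a_n does not exist.

DNE


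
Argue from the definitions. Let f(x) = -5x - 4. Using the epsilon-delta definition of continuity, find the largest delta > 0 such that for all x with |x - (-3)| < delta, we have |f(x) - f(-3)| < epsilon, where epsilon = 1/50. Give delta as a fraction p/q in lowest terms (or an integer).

We compute f(-3) = -5*(-3) - 4 = 11.
|f(x) - f(-3)| = |-5x - 4 - (11)| = |-5(x - (-3))| = 5|x - (-3)|.
We need 5|x - (-3)| < 1/50, i.e. |x - (-3)| < 1/50 / 5 = 1/250.
So any delta <= 1/250 works. Conversely, if delta > 1/250, then x = -3 + 1/250 satisfies |x - (-3)| = 1/250 < delta but |f(x) - f(-3)| = 5 * 1/250 = 1/50, which is not < 1/50; so no larger delta works.
Hence the largest such delta is 1/250.

1/250


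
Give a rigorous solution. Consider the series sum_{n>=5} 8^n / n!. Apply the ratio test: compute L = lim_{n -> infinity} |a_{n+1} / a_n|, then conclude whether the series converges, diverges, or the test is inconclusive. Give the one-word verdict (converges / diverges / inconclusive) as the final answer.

Let a_n denote the general term. Form the ratio a_{n+1}/a_n and simplify:
a_{n+1}/a_n = 8/(n + 1)
Take the limit as n -> infinity: L = 0.
Since L = 0 < 1, the ratio test implies the series converges.

converges


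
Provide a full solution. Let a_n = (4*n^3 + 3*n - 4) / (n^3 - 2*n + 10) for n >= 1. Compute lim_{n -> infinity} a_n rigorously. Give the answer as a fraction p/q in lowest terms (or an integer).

Divide numerator and denominator by n^3, the highest power:
numerator / n^3 = 4 + 3/n^2 - 4/n^3
denominator / n^3 = 1 - 2/n^2 + 10/n^3
As n -> infinity, all terms of the form c/n^k (k >= 1) tend to 0.
So numerator / n^3 -> 4 and denominator / n^3 -> 1.
Therefore lim a_n = 4.

4


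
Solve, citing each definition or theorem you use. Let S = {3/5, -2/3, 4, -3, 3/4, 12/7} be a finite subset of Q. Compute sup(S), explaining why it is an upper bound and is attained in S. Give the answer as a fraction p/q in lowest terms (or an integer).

S is finite, so sup(S) = max(S).
Sorted decreasing:
4, 12/7, 3/4, 3/5, -2/3, -3
The extremum is 4.
For every x in S, x <= 4. And 4 is in S, so it is attained.
Therefore sup(S) = 4.

4


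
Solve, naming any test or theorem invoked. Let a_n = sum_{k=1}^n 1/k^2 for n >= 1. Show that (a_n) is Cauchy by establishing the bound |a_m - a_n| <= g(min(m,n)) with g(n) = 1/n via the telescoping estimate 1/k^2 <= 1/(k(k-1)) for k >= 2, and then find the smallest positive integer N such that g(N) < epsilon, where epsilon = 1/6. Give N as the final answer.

For m > n >= 1: |a_m - a_n| = sum_{k=n+1}^m 1/k^2.
Use 1/k^2 <= 1/(k(k-1)) = 1/(k-1) - 1/k for k >= 2:
sum_{k=n+1}^m 1/k^2 <= sum_{k=n+1}^m (1/(k-1) - 1/k) = 1/n - 1/m <= 1/n.
By symmetry the same bound holds with n,m swapped, so |a_m - a_n| <= 1/min(m,n) = g(min(m,n)). Since g(n) -> 0, (a_n) is Cauchy.
Now solve g(N) < 1/6: 1/N < 1/6 <=> N > 1/(1/6) = 6.
The smallest integer strictly greater than 6 is N = 7.
Check: g(7) = 1/7 < 1/6; g(6) = 1/6 >= 1/6. So N = 7.

7


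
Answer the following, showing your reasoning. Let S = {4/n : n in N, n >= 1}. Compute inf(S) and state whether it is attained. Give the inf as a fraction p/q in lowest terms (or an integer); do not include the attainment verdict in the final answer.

Analysis:
- Values: 4, 2, 4/3, 1, ... strictly decreasing.
- The maximum is 4 (n=1); sup = 4 (attained).
- The set is bounded below by 0; 4/n -> 0 so 0 is the greatest lower bound.
- 0 is not in the set, so inf = 0 is not attained.
Conclusion: inf(S) = 0, not attained in S.

0


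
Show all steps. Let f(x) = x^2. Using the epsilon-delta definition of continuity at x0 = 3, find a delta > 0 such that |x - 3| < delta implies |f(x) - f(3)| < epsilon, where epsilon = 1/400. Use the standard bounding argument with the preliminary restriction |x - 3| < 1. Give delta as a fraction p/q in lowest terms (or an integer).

Factor: |x^2 - (3)^2| = |x - 3| * |x + 3|.
Impose |x - 3| < 1 first. Then |x + 3| = |(x - 3) + 2*(3)| <= |x - 3| + 2*|3| < 1 + 6 = 7.
So |x^2 - (3)^2| < delta * 7.
We need delta * 7 <= 1/400, i.e. delta <= 1/400/7 = 1/2800.
Since 1/2800 < 1, this is tighter than 1; take delta = 1/2800.
So delta = 1/2800 works.

1/2800


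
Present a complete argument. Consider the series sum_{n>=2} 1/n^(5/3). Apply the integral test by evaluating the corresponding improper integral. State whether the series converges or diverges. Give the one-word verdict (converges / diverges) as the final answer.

Let f(x) = x^(-5/3). Then f is positive, continuous, and decreasing on [2, infinity), so the integral test applies.
Compute the improper integral int_{2}^infinity f(x) dx:
  antiderivative F(x) = -3/(2*x^(2/3)).
  As x -> infinity, F(x) -> 0 (since p = 5/3 > 1).
  So int = F(infinity) - F(2) = 0 - (-3*2^(1/3)/4) = 3*2^(1/3)/4.
  Finite, so by the integral test, the series converges.

converges


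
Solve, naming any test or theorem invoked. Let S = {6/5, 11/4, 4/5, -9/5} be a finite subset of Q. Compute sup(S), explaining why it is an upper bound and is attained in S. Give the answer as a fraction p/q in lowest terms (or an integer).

S is finite, so sup(S) = max(S).
Sorted decreasing:
11/4, 6/5, 4/5, -9/5
The extremum is 11/4.
For every x in S, x <= 11/4. And 11/4 is in S, so it is attained.
Therefore sup(S) = 11/4.

11/4


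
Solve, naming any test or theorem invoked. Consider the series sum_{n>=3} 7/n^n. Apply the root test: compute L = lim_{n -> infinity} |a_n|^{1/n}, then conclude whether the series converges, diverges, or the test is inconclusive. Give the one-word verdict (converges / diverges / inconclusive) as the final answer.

Let a_n denote the general term. Form |a_n|^(1/n) and simplify:
|a_n|^(1/n) = 7^(1/n)/n
Take the limit as n -> infinity: L = 0.
Since L = 0 < 1, the root test implies convergence.

converges


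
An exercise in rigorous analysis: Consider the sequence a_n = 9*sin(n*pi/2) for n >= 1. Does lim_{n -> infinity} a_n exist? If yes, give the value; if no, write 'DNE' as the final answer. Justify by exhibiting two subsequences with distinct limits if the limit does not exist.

Examine the behaviour of a_n along subsequences.
a_{4k+1} = 9*sin(pi/2 + 2k*pi) = 9 -> 9. a_{4k+3} = 9*sin(3pi/2 + 2k*pi) = -9 -> -9.
Since these two subsequential limits are 9 and -9, distinct, the full sequence cannot converge (a convergent sequence has all subsequences tending to the same limit). So lim a_n does not exist.

DNE


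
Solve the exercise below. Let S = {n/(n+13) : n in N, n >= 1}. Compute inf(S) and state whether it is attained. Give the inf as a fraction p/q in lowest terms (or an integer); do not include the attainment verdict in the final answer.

Analysis:
- Values: 1/14, 2/15, 3/16, 4/17, ... strictly increasing.
- Minimum is 1/14 (n=1); inf = 1/14 (attained).
- n/(n+13) = 1 - 13/(n+13) -> 1 from below as n -> infinity, and never equals 1.
- So sup = 1 (not attained).
Conclusion: inf(S) = 1/14, attained in S.

1/14


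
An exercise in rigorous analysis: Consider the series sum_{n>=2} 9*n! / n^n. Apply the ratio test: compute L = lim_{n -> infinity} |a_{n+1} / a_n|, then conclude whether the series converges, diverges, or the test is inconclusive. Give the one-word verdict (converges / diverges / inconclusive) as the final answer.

Let a_n denote the general term. Form the ratio a_{n+1}/a_n and simplify:
a_{n+1}/a_n = (n/(n + 1))^n
Take the limit as n -> infinity: L = exp(-1).
Since L = exp(-1) < 1, the ratio test implies the series converges.

converges


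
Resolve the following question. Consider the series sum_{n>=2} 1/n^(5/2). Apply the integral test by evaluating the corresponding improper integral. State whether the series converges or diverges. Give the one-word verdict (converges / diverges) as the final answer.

Let f(x) = x^(-5/2). Then f is positive, continuous, and decreasing on [2, infinity), so the integral test applies.
Compute the improper integral int_{2}^infinity f(x) dx:
  antiderivative F(x) = -2/(3*x^(3/2)).
  As x -> infinity, F(x) -> 0 (since p = 5/2 > 1).
  So int = F(infinity) - F(2) = 0 - (-sqrt(2)/6) = sqrt(2)/6.
  Finite, so by the integral test, the series converges.

converges


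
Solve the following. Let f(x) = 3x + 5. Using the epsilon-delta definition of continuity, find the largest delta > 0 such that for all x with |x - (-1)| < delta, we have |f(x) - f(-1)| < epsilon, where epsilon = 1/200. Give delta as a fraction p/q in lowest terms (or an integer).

We compute f(-1) = 3*(-1) + 5 = 2.
|f(x) - f(-1)| = |3x + 5 - (2)| = |3(x - (-1))| = 3|x - (-1)|.
We need 3|x - (-1)| < 1/200, i.e. |x - (-1)| < 1/200 / 3 = 1/600.
So any delta <= 1/600 works. Conversely, if delta > 1/600, then x = -1 + 1/600 satisfies |x - (-1)| = 1/600 < delta but |f(x) - f(-1)| = 3 * 1/600 = 1/200, which is not < 1/200; so no larger delta works.
Hence the largest such delta is 1/600.

1/600


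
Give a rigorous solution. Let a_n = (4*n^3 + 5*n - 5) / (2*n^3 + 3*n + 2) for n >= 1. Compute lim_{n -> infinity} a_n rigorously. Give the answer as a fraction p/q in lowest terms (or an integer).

Divide numerator and denominator by n^3, the highest power:
numerator / n^3 = 4 + 5/n^2 - 5/n^3
denominator / n^3 = 2 + 3/n^2 + 2/n^3
As n -> infinity, all terms of the form c/n^k (k >= 1) tend to 0.
So numerator / n^3 -> 4 and denominator / n^3 -> 2.
Therefore lim a_n = 2.

2


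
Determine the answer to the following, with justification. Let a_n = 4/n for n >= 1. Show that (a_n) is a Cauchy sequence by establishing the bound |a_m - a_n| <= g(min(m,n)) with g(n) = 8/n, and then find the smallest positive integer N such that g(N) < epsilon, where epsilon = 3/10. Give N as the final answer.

For any m, n >= 1, by the triangle inequality:
|a_m - a_n| = |4/m - 4/n| <= 4*1/m + 4*1/n <= 8/min(m,n).
So g(n) = 8/n bounds the Cauchy difference. Since g(n) -> 0, (a_n) is Cauchy.
Now solve g(N) < 3/10: 8/N < 3/10 <=> N > 8 / (3/10) = 80/3.
The smallest integer strictly greater than 80/3 is N = 27.
Check: g(27) = 8/27 = 8/27 < 3/10; g(26) = 4/13 >= 3/10. So N = 27.

27


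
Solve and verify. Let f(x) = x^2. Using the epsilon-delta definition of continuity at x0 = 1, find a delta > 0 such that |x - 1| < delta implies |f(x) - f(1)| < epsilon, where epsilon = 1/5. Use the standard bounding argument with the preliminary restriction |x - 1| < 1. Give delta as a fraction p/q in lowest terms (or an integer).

Factor: |x^2 - (1)^2| = |x - 1| * |x + 1|.
Impose |x - 1| < 1 first. Then |x + 1| = |(x - 1) + 2*(1)| <= |x - 1| + 2*|1| < 1 + 2 = 3.
So |x^2 - (1)^2| < delta * 3.
We need delta * 3 <= 1/5, i.e. delta <= 1/5/3 = 1/15.
Since 1/15 < 1, this is tighter than 1; take delta = 1/15.
So delta = 1/15 works.

1/15


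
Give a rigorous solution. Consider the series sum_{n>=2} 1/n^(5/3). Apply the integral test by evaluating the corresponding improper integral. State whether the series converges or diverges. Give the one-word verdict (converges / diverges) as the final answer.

Let f(x) = x^(-5/3). Then f is positive, continuous, and decreasing on [2, infinity), so the integral test applies.
Compute the improper integral int_{2}^infinity f(x) dx:
  antiderivative F(x) = -3/(2*x^(2/3)).
  As x -> infinity, F(x) -> 0 (since p = 5/3 > 1).
  So int = F(infinity) - F(2) = 0 - (-3*2^(1/3)/4) = 3*2^(1/3)/4.
  Finite, so by the integral test, the series converges.

converges


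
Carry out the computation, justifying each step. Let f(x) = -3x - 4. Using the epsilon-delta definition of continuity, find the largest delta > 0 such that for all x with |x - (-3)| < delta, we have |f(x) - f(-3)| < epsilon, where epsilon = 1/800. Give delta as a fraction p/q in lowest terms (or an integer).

We compute f(-3) = -3*(-3) - 4 = 5.
|f(x) - f(-3)| = |-3x - 4 - (5)| = |-3(x - (-3))| = 3|x - (-3)|.
We need 3|x - (-3)| < 1/800, i.e. |x - (-3)| < 1/800 / 3 = 1/2400.
So any delta <= 1/2400 works. Conversely, if delta > 1/2400, then x = -3 + 1/2400 satisfies |x - (-3)| = 1/2400 < delta but |f(x) - f(-3)| = 3 * 1/2400 = 1/800, which is not < 1/800; so no larger delta works.
Hence the largest such delta is 1/2400.

1/2400


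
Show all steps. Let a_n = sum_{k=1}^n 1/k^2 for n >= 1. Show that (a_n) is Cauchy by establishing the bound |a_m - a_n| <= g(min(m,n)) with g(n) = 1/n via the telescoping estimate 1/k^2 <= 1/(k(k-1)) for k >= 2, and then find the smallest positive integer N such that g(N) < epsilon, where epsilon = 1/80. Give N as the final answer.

For m > n >= 1: |a_m - a_n| = sum_{k=n+1}^m 1/k^2.
Use 1/k^2 <= 1/(k(k-1)) = 1/(k-1) - 1/k for k >= 2:
sum_{k=n+1}^m 1/k^2 <= sum_{k=n+1}^m (1/(k-1) - 1/k) = 1/n - 1/m <= 1/n.
By symmetry the same bound holds with n,m swapped, so |a_m - a_n| <= 1/min(m,n) = g(min(m,n)). Since g(n) -> 0, (a_n) is Cauchy.
Now solve g(N) < 1/80: 1/N < 1/80 <=> N > 1/(1/80) = 80.
The smallest integer strictly greater than 80 is N = 81.
Check: g(81) = 1/81 < 1/80; g(80) = 1/80 >= 1/80. So N = 81.

81


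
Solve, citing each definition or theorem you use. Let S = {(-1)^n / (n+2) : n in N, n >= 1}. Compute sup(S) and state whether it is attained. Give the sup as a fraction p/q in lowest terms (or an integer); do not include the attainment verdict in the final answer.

Analysis:
- Values: -1/3, 1/4, -1/5, 1/6, -1/7, ...
- Positive terms (even n): 1/(2+2), 1/(4+2), ... decreasing -> max = 1/4 (n=2).
- Negative terms (odd n): -1/(1+2), -1/(3+2), ... increasing -> min = -1/3 (n=1).
- So sup = 1/4 (attained at n=2); inf = -1/3 (attained at n=1).
Conclusion: sup(S) = 1/4, attained in S.

1/4


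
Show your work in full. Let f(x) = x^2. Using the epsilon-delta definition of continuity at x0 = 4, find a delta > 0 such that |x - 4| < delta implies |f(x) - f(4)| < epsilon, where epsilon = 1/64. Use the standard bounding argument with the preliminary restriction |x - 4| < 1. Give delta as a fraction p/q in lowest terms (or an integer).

Factor: |x^2 - (4)^2| = |x - 4| * |x + 4|.
Impose |x - 4| < 1 first. Then |x + 4| = |(x - 4) + 2*(4)| <= |x - 4| + 2*|4| < 1 + 8 = 9.
So |x^2 - (4)^2| < delta * 9.
We need delta * 9 <= 1/64, i.e. delta <= 1/64/9 = 1/576.
Since 1/576 < 1, this is tighter than 1; take delta = 1/576.
So delta = 1/576 works.

1/576


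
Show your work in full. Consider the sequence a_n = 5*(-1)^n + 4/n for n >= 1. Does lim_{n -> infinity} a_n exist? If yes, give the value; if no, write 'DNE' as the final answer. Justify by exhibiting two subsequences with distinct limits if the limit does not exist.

Examine the behaviour of a_n along subsequences.
a_{2k} = 5 + 4/(2k) -> 5. a_{2k+1} = -5 + 4/(2k+1) -> -5.
Since these two subsequential limits are 5 and -5, distinct, the full sequence cannot converge (a convergent sequence has all subsequences tending to the same limit). So lim a_n does not exist.

DNE


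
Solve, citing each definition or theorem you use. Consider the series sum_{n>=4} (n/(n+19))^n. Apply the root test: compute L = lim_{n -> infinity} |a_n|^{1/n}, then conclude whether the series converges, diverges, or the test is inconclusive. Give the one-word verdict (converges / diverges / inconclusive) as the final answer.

Let a_n denote the general term. Form |a_n|^(1/n) and simplify:
|a_n|^(1/n) = n/(n + 19)
Take the limit as n -> infinity: L = 1.
Since L = 1, the root test is inconclusive. (In fact a_n = (n/(n+19))^n -> e^(-19) != 0, so the nth-term test shows divergence; but the root test itself gives no conclusion.)

inconclusive


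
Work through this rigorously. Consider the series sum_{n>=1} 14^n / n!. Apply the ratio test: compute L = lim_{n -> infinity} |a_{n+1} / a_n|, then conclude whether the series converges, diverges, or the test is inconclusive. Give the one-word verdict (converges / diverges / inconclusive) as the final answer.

Let a_n denote the general term. Form the ratio a_{n+1}/a_n and simplify:
a_{n+1}/a_n = 14/(n + 1)
Take the limit as n -> infinity: L = 0.
Since L = 0 < 1, the ratio test implies the series converges.

converges


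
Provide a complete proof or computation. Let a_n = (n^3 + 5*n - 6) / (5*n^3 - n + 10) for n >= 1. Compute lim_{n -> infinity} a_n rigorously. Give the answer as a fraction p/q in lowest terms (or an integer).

Divide numerator and denominator by n^3, the highest power:
numerator / n^3 = 1 + 5/n^2 - 6/n^3
denominator / n^3 = 5 - 1/n^2 + 10/n^3
As n -> infinity, all terms of the form c/n^k (k >= 1) tend to 0.
So numerator / n^3 -> 1 and denominator / n^3 -> 5.
Therefore lim a_n = 1/5.

1/5


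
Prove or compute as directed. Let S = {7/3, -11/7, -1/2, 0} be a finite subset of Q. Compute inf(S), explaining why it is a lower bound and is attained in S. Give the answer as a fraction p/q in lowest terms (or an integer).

S is finite, so inf(S) = min(S).
Sorted increasing:
-11/7, -1/2, 0, 7/3
The extremum is -11/7.
For every x in S, x >= -11/7. And -11/7 is in S, so it is attained.
Therefore inf(S) = -11/7.

-11/7


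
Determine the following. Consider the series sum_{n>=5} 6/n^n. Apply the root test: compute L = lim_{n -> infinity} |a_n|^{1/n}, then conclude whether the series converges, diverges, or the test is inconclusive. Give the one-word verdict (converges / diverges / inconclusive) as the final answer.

Let a_n denote the general term. Form |a_n|^(1/n) and simplify:
|a_n|^(1/n) = 6^(1/n)/n
Take the limit as n -> infinity: L = 0.
Since L = 0 < 1, the root test implies convergence.

converges


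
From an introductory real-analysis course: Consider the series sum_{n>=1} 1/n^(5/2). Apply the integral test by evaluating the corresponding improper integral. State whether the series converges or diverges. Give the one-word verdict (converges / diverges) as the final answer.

Let f(x) = x^(-5/2). Then f is positive, continuous, and decreasing on [1, infinity), so the integral test applies.
Compute the improper integral int_{1}^infinity f(x) dx:
  antiderivative F(x) = -2/(3*x^(3/2)).
  As x -> infinity, F(x) -> 0 (since p = 5/2 > 1).
  So int = F(infinity) - F(1) = 0 - (-2/3) = 2/3.
  Finite, so by the integral test, the series converges.

converges


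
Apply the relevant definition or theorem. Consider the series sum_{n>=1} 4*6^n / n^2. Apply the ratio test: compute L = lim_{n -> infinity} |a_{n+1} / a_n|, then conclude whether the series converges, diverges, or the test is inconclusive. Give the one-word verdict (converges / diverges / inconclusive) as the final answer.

Let a_n denote the general term. Form the ratio a_{n+1}/a_n and simplify:
a_{n+1}/a_n = 6*n^2/(n + 1)^2
Take the limit as n -> infinity: L = 6.
Since L = 6 > 1 (or L = infinity), the ratio test implies the series diverges.

diverges


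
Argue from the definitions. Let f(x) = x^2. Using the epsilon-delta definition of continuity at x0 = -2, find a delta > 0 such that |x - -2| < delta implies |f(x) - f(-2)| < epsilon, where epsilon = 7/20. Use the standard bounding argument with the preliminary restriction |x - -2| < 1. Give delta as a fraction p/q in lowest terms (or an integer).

Factor: |x^2 - (-2)^2| = |x - -2| * |x + -2|.
Impose |x - -2| < 1 first. Then |x + -2| = |(x - -2) + 2*(-2)| <= |x - -2| + 2*|-2| < 1 + 4 = 5.
So |x^2 - (-2)^2| < delta * 5.
We need delta * 5 <= 7/20, i.e. delta <= 7/20/5 = 7/100.
Since 7/100 < 1, this is tighter than 1; take delta = 7/100.
So delta = 7/100 works.

7/100


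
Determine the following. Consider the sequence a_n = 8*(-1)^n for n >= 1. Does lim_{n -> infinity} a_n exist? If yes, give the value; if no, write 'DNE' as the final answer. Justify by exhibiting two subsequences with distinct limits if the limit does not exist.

Examine the behaviour of a_n along subsequences.
Even-n subsequence a_{2k} = 8 -> 8. Odd-n subsequence a_{2k+1} = -8 -> -8.
Since these two subsequential limits are 8 and -8, distinct, the full sequence cannot converge (a convergent sequence has all subsequences tending to the same limit). So lim a_n does not exist.

DNE


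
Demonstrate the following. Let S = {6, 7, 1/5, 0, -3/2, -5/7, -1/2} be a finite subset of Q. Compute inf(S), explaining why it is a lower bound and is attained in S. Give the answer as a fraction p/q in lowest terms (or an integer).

S is finite, so inf(S) = min(S).
Sorted increasing:
-3/2, -5/7, -1/2, 0, 1/5, 6, 7
The extremum is -3/2.
For every x in S, x >= -3/2. And -3/2 is in S, so it is attained.
Therefore inf(S) = -3/2.

-3/2


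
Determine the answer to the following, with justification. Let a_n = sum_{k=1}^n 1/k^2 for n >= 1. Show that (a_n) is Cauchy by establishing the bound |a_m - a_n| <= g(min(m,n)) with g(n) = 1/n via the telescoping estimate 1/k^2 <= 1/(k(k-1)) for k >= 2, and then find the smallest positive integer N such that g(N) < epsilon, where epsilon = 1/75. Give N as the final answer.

For m > n >= 1: |a_m - a_n| = sum_{k=n+1}^m 1/k^2.
Use 1/k^2 <= 1/(k(k-1)) = 1/(k-1) - 1/k for k >= 2:
sum_{k=n+1}^m 1/k^2 <= sum_{k=n+1}^m (1/(k-1) - 1/k) = 1/n - 1/m <= 1/n.
By symmetry the same bound holds with n,m swapped, so |a_m - a_n| <= 1/min(m,n) = g(min(m,n)). Since g(n) -> 0, (a_n) is Cauchy.
Now solve g(N) < 1/75: 1/N < 1/75 <=> N > 1/(1/75) = 75.
The smallest integer strictly greater than 75 is N = 76.
Check: g(76) = 1/76 < 1/75; g(75) = 1/75 >= 1/75. So N = 76.

76


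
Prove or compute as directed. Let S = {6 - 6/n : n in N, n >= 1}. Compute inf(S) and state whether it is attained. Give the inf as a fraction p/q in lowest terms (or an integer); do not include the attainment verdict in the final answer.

Analysis:
- Values: 0, 3, 4, 9/2, ... strictly increasing.
- Minimum is 0 (n=1); inf = 0 (attained).
- 6 - 6/n -> 6 from below; sup = 6, not attained.
Conclusion: inf(S) = 0, attained in S.

0


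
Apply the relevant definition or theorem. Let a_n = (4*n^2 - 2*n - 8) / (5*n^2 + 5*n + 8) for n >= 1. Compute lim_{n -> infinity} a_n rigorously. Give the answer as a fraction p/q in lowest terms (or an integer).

Divide numerator and denominator by n^2, the highest power:
numerator / n^2 = 4 - 2/n - 8/n^2
denominator / n^2 = 5 + 5/n + 8/n^2
As n -> infinity, all terms of the form c/n^k (k >= 1) tend to 0.
So numerator / n^2 -> 4 and denominator / n^2 -> 5.
Therefore lim a_n = 4/5.

4/5


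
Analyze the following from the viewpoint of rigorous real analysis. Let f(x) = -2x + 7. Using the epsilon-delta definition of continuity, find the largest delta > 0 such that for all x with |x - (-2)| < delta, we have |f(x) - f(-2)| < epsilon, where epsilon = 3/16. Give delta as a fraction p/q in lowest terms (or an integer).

We compute f(-2) = -2*(-2) + 7 = 11.
|f(x) - f(-2)| = |-2x + 7 - (11)| = |-2(x - (-2))| = 2|x - (-2)|.
We need 2|x - (-2)| < 3/16, i.e. |x - (-2)| < 3/16 / 2 = 3/32.
So any delta <= 3/32 works. Conversely, if delta > 3/32, then x = -2 + 3/32 satisfies |x - (-2)| = 3/32 < delta but |f(x) - f(-2)| = 2 * 3/32 = 3/16, which is not < 3/16; so no larger delta works.
Hence the largest such delta is 3/32.

3/32


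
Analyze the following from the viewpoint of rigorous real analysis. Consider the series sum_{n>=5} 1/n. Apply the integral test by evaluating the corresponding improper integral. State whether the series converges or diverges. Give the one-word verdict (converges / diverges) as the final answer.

Let f(x) = 1/x. Then f is positive, continuous, and decreasing on [5, infinity), so the integral test applies.
Compute the improper integral int_{5}^infinity f(x) dx:
  antiderivative F(x) = log(x).
  As x -> infinity, log(x) -> infinity.
  So int = infinity - log(5) = infinity. By the integral test, the series diverges.

diverges


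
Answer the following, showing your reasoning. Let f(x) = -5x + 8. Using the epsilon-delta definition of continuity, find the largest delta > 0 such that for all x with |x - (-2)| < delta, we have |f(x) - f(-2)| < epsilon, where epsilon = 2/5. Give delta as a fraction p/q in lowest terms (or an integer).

We compute f(-2) = -5*(-2) + 8 = 18.
|f(x) - f(-2)| = |-5x + 8 - (18)| = |-5(x - (-2))| = 5|x - (-2)|.
We need 5|x - (-2)| < 2/5, i.e. |x - (-2)| < 2/5 / 5 = 2/25.
So any delta <= 2/25 works. Conversely, if delta > 2/25, then x = -2 + 2/25 satisfies |x - (-2)| = 2/25 < delta but |f(x) - f(-2)| = 5 * 2/25 = 2/5, which is not < 2/5; so no larger delta works.
Hence the largest such delta is 2/25.

2/25


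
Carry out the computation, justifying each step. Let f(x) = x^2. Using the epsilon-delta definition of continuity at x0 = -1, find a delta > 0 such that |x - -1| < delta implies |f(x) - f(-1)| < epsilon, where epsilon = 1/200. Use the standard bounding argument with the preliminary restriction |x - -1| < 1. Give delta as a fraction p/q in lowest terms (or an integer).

Factor: |x^2 - (-1)^2| = |x - -1| * |x + -1|.
Impose |x - -1| < 1 first. Then |x + -1| = |(x - -1) + 2*(-1)| <= |x - -1| + 2*|-1| < 1 + 2 = 3.
So |x^2 - (-1)^2| < delta * 3.
We need delta * 3 <= 1/200, i.e. delta <= 1/200/3 = 1/600.
Since 1/600 < 1, this is tighter than 1; take delta = 1/600.
So delta = 1/600 works.

1/600


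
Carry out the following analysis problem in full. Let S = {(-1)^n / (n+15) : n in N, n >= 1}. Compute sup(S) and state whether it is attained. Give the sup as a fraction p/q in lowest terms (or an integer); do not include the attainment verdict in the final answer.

Analysis:
- Values: -1/16, 1/17, -1/18, 1/19, -1/20, ...
- Positive terms (even n): 1/(2+15), 1/(4+15), ... decreasing -> max = 1/17 (n=2).
- Negative terms (odd n): -1/(1+15), -1/(3+15), ... increasing -> min = -1/16 (n=1).
- So sup = 1/17 (attained at n=2); inf = -1/16 (attained at n=1).
Conclusion: sup(S) = 1/17, attained in S.

1/17


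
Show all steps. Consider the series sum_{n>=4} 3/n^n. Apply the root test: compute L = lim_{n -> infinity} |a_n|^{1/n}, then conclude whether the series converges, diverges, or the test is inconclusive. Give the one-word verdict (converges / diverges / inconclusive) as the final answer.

Let a_n denote the general term. Form |a_n|^(1/n) and simplify:
|a_n|^(1/n) = 3^(1/n)/n
Take the limit as n -> infinity: L = 0.
Since L = 0 < 1, the root test implies convergence.

converges


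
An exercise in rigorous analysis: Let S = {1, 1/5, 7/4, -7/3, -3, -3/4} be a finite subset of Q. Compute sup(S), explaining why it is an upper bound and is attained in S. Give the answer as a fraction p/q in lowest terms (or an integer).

S is finite, so sup(S) = max(S).
Sorted decreasing:
7/4, 1, 1/5, -3/4, -7/3, -3
The extremum is 7/4.
For every x in S, x <= 7/4. And 7/4 is in S, so it is attained.
Therefore sup(S) = 7/4.

7/4


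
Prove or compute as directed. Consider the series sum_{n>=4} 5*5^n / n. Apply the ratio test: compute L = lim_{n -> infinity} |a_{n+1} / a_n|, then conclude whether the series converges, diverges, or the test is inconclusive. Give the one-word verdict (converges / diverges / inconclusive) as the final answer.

Let a_n denote the general term. Form the ratio a_{n+1}/a_n and simplify:
a_{n+1}/a_n = 5*n/(n + 1)
Take the limit as n -> infinity: L = 5.
Since L = 5 > 1 (or L = infinity), the ratio test implies the series diverges.

diverges


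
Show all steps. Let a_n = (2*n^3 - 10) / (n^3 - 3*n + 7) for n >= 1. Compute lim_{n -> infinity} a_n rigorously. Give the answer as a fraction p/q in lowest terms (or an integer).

Divide numerator and denominator by n^3, the highest power:
numerator / n^3 = 2 - 10/n^3
denominator / n^3 = 1 - 3/n^2 + 7/n^3
As n -> infinity, all terms of the form c/n^k (k >= 1) tend to 0.
So numerator / n^3 -> 2 and denominator / n^3 -> 1.
Therefore lim a_n = 2.

2


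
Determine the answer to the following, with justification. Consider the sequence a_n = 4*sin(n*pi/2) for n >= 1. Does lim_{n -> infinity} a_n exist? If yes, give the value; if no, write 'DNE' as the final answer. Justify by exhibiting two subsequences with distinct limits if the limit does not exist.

Examine the behaviour of a_n along subsequences.
a_{4k+1} = 4*sin(pi/2 + 2k*pi) = 4 -> 4. a_{4k+3} = 4*sin(3pi/2 + 2k*pi) = -4 -> -4.
Since these two subsequential limits are 4 and -4, distinct, the full sequence cannot converge (a convergent sequence has all subsequences tending to the same limit). So lim a_n does not exist.

DNE


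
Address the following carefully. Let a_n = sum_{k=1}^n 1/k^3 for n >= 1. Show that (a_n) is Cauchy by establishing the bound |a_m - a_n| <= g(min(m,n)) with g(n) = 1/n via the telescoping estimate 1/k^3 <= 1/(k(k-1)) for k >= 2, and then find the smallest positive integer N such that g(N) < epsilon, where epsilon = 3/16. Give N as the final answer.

For m > n >= 1: |a_m - a_n| = sum_{k=n+1}^m 1/k^3.
Use 1/k^3 <= 1/(k(k-1)) = 1/(k-1) - 1/k for k >= 2 (which holds since k^3 >= k^2 >= k(k-1) for k >= 2):
sum_{k=n+1}^m 1/k^3 <= sum_{k=n+1}^m (1/(k-1) - 1/k) = 1/n - 1/m <= 1/n.
By symmetry the same bound holds with n,m swapped, so |a_m - a_n| <= 1/min(m,n) = g(min(m,n)). Since g(n) -> 0, (a_n) is Cauchy.
Now solve g(N) < 3/16: 1/N < 3/16 <=> N > 1/(3/16) = 16/3.
The smallest integer strictly greater than 16/3 is N = 6.
Check: g(6) = 1/6 < 3/16; g(5) = 1/5 >= 3/16. So N = 6.

6


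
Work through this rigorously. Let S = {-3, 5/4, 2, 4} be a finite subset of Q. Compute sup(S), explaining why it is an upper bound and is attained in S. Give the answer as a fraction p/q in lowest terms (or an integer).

S is finite, so sup(S) = max(S).
Sorted decreasing:
4, 2, 5/4, -3
The extremum is 4.
For every x in S, x <= 4. And 4 is in S, so it is attained.
Therefore sup(S) = 4.

4


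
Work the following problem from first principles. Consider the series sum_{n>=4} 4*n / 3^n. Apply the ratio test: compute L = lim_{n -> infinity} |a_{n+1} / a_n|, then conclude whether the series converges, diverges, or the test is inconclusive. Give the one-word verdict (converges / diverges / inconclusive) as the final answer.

Let a_n denote the general term. Form the ratio a_{n+1}/a_n and simplify:
a_{n+1}/a_n = (n + 1)/(3*n)
Take the limit as n -> infinity: L = 1/3.
Since L = 1/3 < 1, the ratio test implies the series converges.

converges


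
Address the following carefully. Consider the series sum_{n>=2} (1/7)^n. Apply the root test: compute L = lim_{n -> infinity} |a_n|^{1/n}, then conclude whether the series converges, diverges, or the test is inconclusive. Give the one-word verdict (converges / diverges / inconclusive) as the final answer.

Let a_n denote the general term. Form |a_n|^(1/n) and simplify:
|a_n|^(1/n) = 1/7
Take the limit as n -> infinity: L = 1/7.
Since L = 1/7 < 1, the root test implies convergence.

converges


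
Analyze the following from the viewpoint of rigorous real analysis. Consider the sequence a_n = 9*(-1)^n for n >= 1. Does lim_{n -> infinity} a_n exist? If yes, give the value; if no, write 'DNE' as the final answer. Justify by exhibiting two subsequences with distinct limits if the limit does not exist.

Examine the behaviour of a_n along subsequences.
Even-n subsequence a_{2k} = 9 -> 9. Odd-n subsequence a_{2k+1} = -9 -> -9.
Since these two subsequential limits are 9 and -9, distinct, the full sequence cannot converge (a convergent sequence has all subsequences tending to the same limit). So lim a_n does not exist.

DNE


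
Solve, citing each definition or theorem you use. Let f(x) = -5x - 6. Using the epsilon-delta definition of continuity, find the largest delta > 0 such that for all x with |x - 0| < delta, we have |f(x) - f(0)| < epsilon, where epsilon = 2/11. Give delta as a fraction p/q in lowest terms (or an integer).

We compute f(0) = -5*(0) - 6 = -6.
|f(x) - f(0)| = |-5x - 6 - (-6)| = |-5(x - 0)| = 5|x - 0|.
We need 5|x - 0| < 2/11, i.e. |x - 0| < 2/11 / 5 = 2/55.
So any delta <= 2/55 works. Conversely, if delta > 2/55, then x = 0 + 2/55 satisfies |x - 0| = 2/55 < delta but |f(x) - f(0)| = 5 * 2/55 = 2/11, which is not < 2/11; so no larger delta works.
Hence the largest such delta is 2/55.

2/55


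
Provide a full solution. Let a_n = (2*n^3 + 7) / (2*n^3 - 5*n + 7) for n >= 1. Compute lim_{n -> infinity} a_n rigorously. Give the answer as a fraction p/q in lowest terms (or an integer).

Divide numerator and denominator by n^3, the highest power:
numerator / n^3 = 2 + 7/n^3
denominator / n^3 = 2 - 5/n^2 + 7/n^3
As n -> infinity, all terms of the form c/n^k (k >= 1) tend to 0.
So numerator / n^3 -> 2 and denominator / n^3 -> 2.
Therefore lim a_n = 1.

1


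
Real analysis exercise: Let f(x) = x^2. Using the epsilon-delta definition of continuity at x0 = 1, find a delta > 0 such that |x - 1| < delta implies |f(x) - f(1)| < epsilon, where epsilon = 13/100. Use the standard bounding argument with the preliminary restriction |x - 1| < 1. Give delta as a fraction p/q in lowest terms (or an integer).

Factor: |x^2 - (1)^2| = |x - 1| * |x + 1|.
Impose |x - 1| < 1 first. Then |x + 1| = |(x - 1) + 2*(1)| <= |x - 1| + 2*|1| < 1 + 2 = 3.
So |x^2 - (1)^2| < delta * 3.
We need delta * 3 <= 13/100, i.e. delta <= 13/100/3 = 13/300.
Since 13/300 < 1, this is tighter than 1; take delta = 13/300.
So delta = 13/300 works.

13/300


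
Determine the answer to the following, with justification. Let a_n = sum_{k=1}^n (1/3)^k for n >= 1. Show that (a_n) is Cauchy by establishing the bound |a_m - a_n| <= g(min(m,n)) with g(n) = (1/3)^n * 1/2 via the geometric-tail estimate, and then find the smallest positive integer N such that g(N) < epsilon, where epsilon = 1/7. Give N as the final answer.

For m > n >= 1: |a_m - a_n| = sum_{k=n+1}^m (1/3)^k < sum_{k=n+1}^infinity (1/3)^k = (1/3)^(n+1) / (1 - 1/3) = (1/3)^n * (1/3) * (3/2) = (1/3)^n * 1/2.
So g(n) = (1/3)^n / 2. Since g(n) -> 0, (a_n) is Cauchy.
Now solve g(N) < 1/7: (1/3)^N / 2 < 1/7 <=> 3^N > 1 / (2 * 1/7) = 7/2.
Check powers of 3: 3^1 = 3 <= 7/2, 3^2 = 9 > 7/2.
So the smallest such N is 2. Check: g(2) = 1/(2 * 9) = 1/18 < 1/7.

2
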